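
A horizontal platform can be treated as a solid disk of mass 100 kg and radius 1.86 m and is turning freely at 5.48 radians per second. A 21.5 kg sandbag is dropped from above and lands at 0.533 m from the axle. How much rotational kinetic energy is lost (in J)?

energy lost ≈ 88.6 J

The added mass arrives with no angular momentum about the axle, and any external torque about the axle is negligible, so the system's angular momentum is conserved.
I_p = ½(100)(1.86)² = 173.0 kg·m².
Added inertia Σmr² = (21.5)(0.533)² = 6.108 kg·m²; I_f = 173.0 + 6.108 = 179.1 kg·m².
ω_f = I_p ω_i / I_f = (173.0)(5.48) / 179.1 = 5.293 rad/s.
KE_i = ½(173.0)(5.480 rad/s)² = 2597 J; KE_f = ½(179.1)(5.293)² = 2509 J.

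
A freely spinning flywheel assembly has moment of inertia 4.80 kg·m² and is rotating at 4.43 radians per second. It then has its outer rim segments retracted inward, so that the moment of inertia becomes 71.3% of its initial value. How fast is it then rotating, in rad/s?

With no external torque about the axis, L is conserved: I₁ω₁ = I₂ω₂.
I₂ = 0.713 × 4.80 = 3.422 kg·m².
ω₂ = I₁ω₁ / I₂ = (4.800)(4.43 rad/s) / (3.422) = 6.213 rad/s.

ω₂ ≈ 6.21 rad/s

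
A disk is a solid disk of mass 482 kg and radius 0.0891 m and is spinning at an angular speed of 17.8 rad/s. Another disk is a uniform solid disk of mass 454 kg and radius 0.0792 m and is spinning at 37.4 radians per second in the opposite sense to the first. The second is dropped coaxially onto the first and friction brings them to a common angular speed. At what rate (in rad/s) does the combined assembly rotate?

The coupling torques are internal; angular momentum about the shared axis is conserved.
Moments of inertia: I_A = ½(482)(0.0891)² = 1.913 kg·m²; I_B = ½(454)(0.0792)² = 1.424 kg·m².
Taking A's sense as positive: L = (1.913)(17.8) − (1.424)(37.4) = -19.20 kg·m²·rad/s.
Combined I = 1.913 + 1.424 = 3.337 kg·m².
ω_f = L / I = -19.20 / 3.337 = -5.753 rad/s.

|ω_f| ≈ 5.75 rad/s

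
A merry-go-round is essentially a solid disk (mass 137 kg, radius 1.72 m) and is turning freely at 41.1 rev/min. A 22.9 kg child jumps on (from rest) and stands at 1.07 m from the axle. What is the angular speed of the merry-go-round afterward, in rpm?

ω_f ≈ 36.4 rpm

No external torque acts about the axle; L_before = L_after.
I_p = ½(137)(1.72)² = 202.7 kg·m².
Added inertia Σmr² = (22.9)(1.07)² = 26.22 kg·m²; I_f = 202.7 + 26.22 = 228.9 kg·m².
ω_f = I_p ω_i / I_f = (202.7)(41.1) / 228.9 = 36.39 rpm.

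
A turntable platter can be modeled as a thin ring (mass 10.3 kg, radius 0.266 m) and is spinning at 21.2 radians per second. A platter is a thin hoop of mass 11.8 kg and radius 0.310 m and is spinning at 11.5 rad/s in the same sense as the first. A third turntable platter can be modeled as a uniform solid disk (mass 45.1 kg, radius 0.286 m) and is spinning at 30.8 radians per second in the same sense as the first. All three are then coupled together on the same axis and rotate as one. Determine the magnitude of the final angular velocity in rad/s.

|ω_f| ≈ 23.0 rad/s

No external torque acts about the common axis, so total angular momentum is conserved.
Moments of inertia: I_A = (10.3)(0.266)² = 0.7288 kg·m²; I_B = (11.8)(0.310)² = 1.134 kg·m²; I_C = ½(45.1)(0.286)² = 1.844 kg·m².
Taking A's sense as positive: L = (0.7288)(21.2) + (1.134)(11.5) + (1.844)(30.8) = 85.30 kg·m²·rad/s.
Combined I = 0.7288 + 1.134 + 1.844 = 3.707 kg·m².
ω_f = L / I = 85.30 / 3.707 = 23.01 rad/s.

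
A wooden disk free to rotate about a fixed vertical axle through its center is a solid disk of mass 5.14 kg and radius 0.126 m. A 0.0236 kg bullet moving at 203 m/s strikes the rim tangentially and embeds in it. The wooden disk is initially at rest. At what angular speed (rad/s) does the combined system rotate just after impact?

The axle reaction passes through the axle and exerts no torque about it; angular momentum about the axle is conserved through the impact.
I_p = ½(5.14)(0.126)² = 0.04080 kg·m². Taking the sense of the bullet's angular momentum as positive, L_{bullet} = m v R = (0.0236)(203)(0.126) = 0.6036 kg·m²/s.
L_i = 0 + 0.6036 = 0.6036 kg·m²/s.
After sticking, I_f = I_p + m R² = 0.04080 + (0.0236)(0.126)² = 0.04118 kg·m².
ω_f = L_i / I_f = 0.6036 / 0.04118 = 14.66 rad/s.

|ω_f| ≈ 14.7 rad/s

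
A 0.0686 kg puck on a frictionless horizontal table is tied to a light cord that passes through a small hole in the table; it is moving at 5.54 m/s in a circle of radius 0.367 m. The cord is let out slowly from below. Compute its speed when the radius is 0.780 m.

The only horizontal force on the mass is along the cord (radial), so it exerts no torque about the hole and angular momentum m v r is conserved.
v₂ = v₁ r₁ / r₂ = (5.54)(0.367) / (0.780) = 2.607 m/s.

v₂ ≈ 2.61 m/s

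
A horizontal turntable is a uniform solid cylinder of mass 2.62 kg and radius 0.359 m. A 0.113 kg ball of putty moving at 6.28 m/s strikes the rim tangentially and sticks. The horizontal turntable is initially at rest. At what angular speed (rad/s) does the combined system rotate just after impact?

|ω_f| ≈ 1.39 rad/s

The axle reaction passes through the axle and exerts no torque about it; angular momentum about the axle is conserved through the impact.
I_p = ½(2.62)(0.359)² = 0.1688 kg·m². Taking the sense of the ball of putty's angular momentum as positive, L_{ball} = m v R = (0.113)(6.28)(0.359) = 0.2548 kg·m²/s.
L_i = 0 + 0.2548 = 0.2548 kg·m²/s.
After sticking, I_f = I_p + m R² = 0.1688 + (0.113)(0.359)² = 0.1834 kg·m².
ω_f = L_i / I_f = 0.2548 / 0.1834 = 1.389 rad/s.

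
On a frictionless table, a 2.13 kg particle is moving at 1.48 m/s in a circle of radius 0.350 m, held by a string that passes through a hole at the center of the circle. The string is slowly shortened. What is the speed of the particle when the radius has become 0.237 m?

v₂ ≈ 2.19 m/s

Central (radial) force ⇒ zero torque about the center ⇒ m v r is constant.
v₂ = v₁ r₁ / r₂ = (1.48)(0.350) / (0.237) = 2.186 m/s.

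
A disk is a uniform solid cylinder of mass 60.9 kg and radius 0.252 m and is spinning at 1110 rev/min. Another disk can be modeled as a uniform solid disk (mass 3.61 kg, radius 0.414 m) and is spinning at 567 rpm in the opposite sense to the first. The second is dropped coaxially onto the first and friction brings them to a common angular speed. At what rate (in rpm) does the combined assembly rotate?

The coupling torques are internal; angular momentum about the shared axis is conserved.
Moments of inertia: I_A = ½(60.9)(0.252)² = 1.934 kg·m²; I_B = ½(3.61)(0.414)² = 0.3094 kg·m².
Taking A's sense as positive: L = (1.934)(1110) − (0.3094)(567) = 1971 kg·m²·rpm.
Combined I = 1.934 + 0.3094 = 2.243 kg·m².
ω_f = L / I = 1971 / 2.243 = 878.7 rpm.

|ω_f| ≈ 879 rpm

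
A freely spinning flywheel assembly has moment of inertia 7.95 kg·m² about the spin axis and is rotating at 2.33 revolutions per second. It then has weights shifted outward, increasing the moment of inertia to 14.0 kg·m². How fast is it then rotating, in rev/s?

Angular momentum about the spin axis is conserved since the torque about it is zero.
ω₂ = I₁ω₁ / I₂ = (7.950)(2.33 rev/s) / (14.00) = 1.323 rev/s.

ω₂ ≈ 1.32 rev/s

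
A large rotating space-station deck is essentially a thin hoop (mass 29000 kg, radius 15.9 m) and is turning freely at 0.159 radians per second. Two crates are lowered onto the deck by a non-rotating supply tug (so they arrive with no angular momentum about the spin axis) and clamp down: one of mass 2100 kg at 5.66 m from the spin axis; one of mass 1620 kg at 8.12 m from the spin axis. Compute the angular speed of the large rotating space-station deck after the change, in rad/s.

ω_f ≈ 0.155 rad/s

The added mass arrives with no angular momentum about the spin axis, and any external torque about the spin axis is negligible, so the system's angular momentum is conserved.
I_p = (29000)(15.9)² = 7.331e+06 kg·m².
Added inertia Σmr² = (2100)(5.66)² + (1620)(8.12)² = 1.741e+05 kg·m²; I_f = 7.331e+06 + 1.741e+05 = 7.506e+06 kg·m².
ω_f = I_p ω_i / I_f = (7.331e+06)(0.159) / 7.506e+06 = 0.1553 rad/s.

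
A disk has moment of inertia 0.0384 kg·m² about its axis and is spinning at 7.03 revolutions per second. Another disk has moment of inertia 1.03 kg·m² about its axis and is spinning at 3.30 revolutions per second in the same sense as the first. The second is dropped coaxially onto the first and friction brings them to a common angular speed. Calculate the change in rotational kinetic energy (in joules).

ΔKE ≈ -10.2 J

No external torque acts about the common axis, so total angular momentum is conserved.
Taking A's sense as positive: L = (0.03840)(7.03) + (1.030)(3.30) = 3.669 kg·m²·rev/s.
Combined I = 0.03840 + 1.030 = 1.068 kg·m².
ω_f = L / I = 3.669 / 1.068 = 3.434 rev/s.
KE_i = ½ΣIω² = 258.9 J; KE_f = ½(1.068)(21.58)² = 248.7 J.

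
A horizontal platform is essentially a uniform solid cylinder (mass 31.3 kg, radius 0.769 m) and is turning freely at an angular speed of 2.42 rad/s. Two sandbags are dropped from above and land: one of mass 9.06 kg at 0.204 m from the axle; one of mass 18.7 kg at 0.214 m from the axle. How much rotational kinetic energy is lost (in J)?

The added mass arrives with no angular momentum about the axle, and any external torque about the axle is negligible, so the system's angular momentum is conserved.
I_p = ½(31.3)(0.769)² = 9.255 kg·m².
Added inertia Σmr² = (9.06)(0.204)² + (18.7)(0.214)² = 1.233 kg·m²; I_f = 9.255 + 1.233 = 10.49 kg·m².
ω_f = I_p ω_i / I_f = (9.255)(2.42) / 10.49 = 2.135 rad/s.
KE_i = ½(9.255)(2.420 rad/s)² = 27.10 J; KE_f = ½(10.49)(2.135)² = 23.91 J.

energy lost ≈ 3.19 J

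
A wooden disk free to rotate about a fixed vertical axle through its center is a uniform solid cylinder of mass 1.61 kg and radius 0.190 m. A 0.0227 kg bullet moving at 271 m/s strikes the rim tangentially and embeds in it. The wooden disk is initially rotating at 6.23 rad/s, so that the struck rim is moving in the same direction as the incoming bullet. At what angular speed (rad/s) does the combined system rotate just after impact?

About the axle the impulsive forces during the collision are internal, so angular momentum about that axis is conserved.
I_p = ½(1.61)(0.190)² = 0.02906 kg·m². Taking the sense of the bullet's angular momentum as positive, L_{bullet} = m v R = (0.0227)(271)(0.190) = 1.169 kg·m²/s.
L_i = +I_p ω_p + m v R = +(0.02906)(6.23) + 1.169 = 1.350 kg·m²/s.
After sticking, I_f = I_p + m R² = 0.02906 + (0.0227)(0.190)² = 0.02988 kg·m².
ω_f = L_i / I_f = 1.350 / 0.02988 = 45.18 rad/s.

|ω_f| ≈ 45.2 rad/s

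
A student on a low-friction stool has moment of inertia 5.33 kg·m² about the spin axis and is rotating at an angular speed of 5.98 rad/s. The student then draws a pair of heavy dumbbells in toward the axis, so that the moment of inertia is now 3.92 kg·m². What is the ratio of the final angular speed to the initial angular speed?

ω₂/ω₁ ≈ 1.36

No external torque acts about the spin axis, so angular momentum is conserved.
ω₂/ω₁ = I₁/I₂ = 5.330 / 3.920 = 1.360.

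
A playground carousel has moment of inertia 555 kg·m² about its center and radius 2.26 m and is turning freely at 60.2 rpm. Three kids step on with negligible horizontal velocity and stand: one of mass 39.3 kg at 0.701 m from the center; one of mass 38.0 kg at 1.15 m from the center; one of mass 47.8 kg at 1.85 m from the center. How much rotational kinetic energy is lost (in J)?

energy lost ≈ 3260 J

The added mass arrives with no angular momentum about the center, and any external torque about the center is negligible, so the system's angular momentum is conserved.
Added inertia Σmr² = (39.3)(0.701)² + (38.0)(1.15)² + (47.8)(1.85)² = 233.2 kg·m²; I_f = 555.0 + 233.2 = 788.2 kg·m².
ω_f = I_p ω_i / I_f = (555.0)(60.2) / 788.2 = 42.39 rpm.
KE_i = ½(555.0)(6.304 rad/s)² = 11030 J; KE_f = ½(788.2)(4.439)² = 7766 J.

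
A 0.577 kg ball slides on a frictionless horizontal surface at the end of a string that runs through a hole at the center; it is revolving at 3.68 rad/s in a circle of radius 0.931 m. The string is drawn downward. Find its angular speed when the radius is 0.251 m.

The constraining force is radial, so m r² ω about the center is conserved.
ω₂ = ω₁ (r₁/r₂)² = (3.68)(0.931/0.251)² = 50.63 rad/s.

ω₂ ≈ 50.6 rad/s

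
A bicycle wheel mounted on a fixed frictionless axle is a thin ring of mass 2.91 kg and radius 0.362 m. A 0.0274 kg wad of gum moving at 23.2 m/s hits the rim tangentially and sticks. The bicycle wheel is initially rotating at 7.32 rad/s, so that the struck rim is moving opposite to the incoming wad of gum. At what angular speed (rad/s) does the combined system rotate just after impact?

The axle reaction passes through the axle and exerts no torque about it; angular momentum about the axle is conserved through the impact.
I_p = (2.91)(0.362)² = 0.3813 kg·m². Taking the sense of the wad of gum's angular momentum as positive, L_{wad} = m v R = (0.0274)(23.2)(0.362) = 0.2301 kg·m²/s.
L_i = −I_p ω_p + m v R = −(0.3813)(7.32) + 0.2301 = -2.561 kg·m²/s.
After sticking, I_f = I_p + m R² = 0.3813 + (0.0274)(0.362)² = 0.3849 kg·m².
ω_f = L_i / I_f = -2.561 / 0.3849 = -6.654 rad/s.

|ω_f| ≈ 6.65 rad/s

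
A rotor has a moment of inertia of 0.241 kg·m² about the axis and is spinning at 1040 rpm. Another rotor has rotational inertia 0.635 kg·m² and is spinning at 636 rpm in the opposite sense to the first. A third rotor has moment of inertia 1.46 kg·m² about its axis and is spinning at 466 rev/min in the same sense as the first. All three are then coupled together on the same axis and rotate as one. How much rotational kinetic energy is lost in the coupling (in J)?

No external torque acts about the common axis, so total angular momentum is conserved.
Taking A's sense as positive: L = (0.2410)(1040) − (0.6350)(636) + (1.460)(466) = 527.1 kg·m²·rpm.
Combined I = 0.2410 + 0.6350 + 1.460 = 2.336 kg·m².
ω_f = L / I = 527.1 / 2.336 = 225.7 rpm.
KE_i = ½ΣIω² = 4576 J; KE_f = ½(2.336)(23.63)² = 652.2 J.

ΔKE lost ≈ 3920 J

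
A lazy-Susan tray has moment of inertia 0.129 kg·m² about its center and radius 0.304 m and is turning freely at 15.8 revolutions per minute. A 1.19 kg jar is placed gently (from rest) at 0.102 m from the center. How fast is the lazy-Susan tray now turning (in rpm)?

ω_f ≈ 14.4 rpm

No external torque acts about the center; L_before = L_after.
Added inertia Σmr² = (1.19)(0.102)² = 0.01238 kg·m²; I_f = 0.1290 + 0.01238 = 0.1414 kg·m².
ω_f = I_p ω_i / I_f = (0.1290)(15.8) / 0.1414 = 14.42 rpm.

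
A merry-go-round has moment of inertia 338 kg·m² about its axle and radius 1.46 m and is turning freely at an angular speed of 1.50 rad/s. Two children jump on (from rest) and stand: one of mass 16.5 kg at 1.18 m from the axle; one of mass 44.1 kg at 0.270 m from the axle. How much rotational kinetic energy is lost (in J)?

The added mass arrives with no angular momentum about the axle, and any external torque about the axle is negligible, so the system's angular momentum is conserved.
Added inertia Σmr² = (16.5)(1.18)² + (44.1)(0.270)² = 26.19 kg·m²; I_f = 338.0 + 26.19 = 364.2 kg·m².
ω_f = I_p ω_i / I_f = (338.0)(1.50) / 364.2 = 1.392 rad/s.
KE_i = ½(338.0)(1.500 rad/s)² = 380.2 J; KE_f = ½(364.2)(1.392)² = 352.9 J.

energy lost ≈ 27.3 J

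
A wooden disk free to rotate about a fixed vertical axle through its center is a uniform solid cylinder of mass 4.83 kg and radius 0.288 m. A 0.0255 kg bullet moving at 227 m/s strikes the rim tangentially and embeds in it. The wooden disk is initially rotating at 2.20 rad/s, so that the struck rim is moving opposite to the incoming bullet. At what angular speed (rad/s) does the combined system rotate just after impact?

The axle reaction passes through the axle and exerts no torque about it; angular momentum about the axle is conserved through the impact.
I_p = ½(4.83)(0.288)² = 0.2003 kg·m². Taking the sense of the bullet's angular momentum as positive, L_{bullet} = m v R = (0.0255)(227)(0.288) = 1.667 kg·m²/s.
L_i = −I_p ω_p + m v R = −(0.2003)(2.20) + 1.667 = 1.226 kg·m²/s.
After sticking, I_f = I_p + m R² = 0.2003 + (0.0255)(0.288)² = 0.2024 kg·m².
ω_f = L_i / I_f = 1.226 / 0.2024 = 6.059 rad/s.

|ω_f| ≈ 6.06 rad/s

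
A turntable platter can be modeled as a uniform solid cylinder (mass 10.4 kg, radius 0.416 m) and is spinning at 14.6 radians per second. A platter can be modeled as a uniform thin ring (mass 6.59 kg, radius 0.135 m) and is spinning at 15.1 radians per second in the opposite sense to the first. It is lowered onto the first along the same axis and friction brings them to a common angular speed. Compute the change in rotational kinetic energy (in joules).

ΔKE ≈ -46.7 J

No external torque acts about the common axis, so total angular momentum is conserved.
Moments of inertia: I_A = ½(10.4)(0.416)² = 0.8999 kg·m²; I_B = (6.59)(0.135)² = 0.1201 kg·m².
Taking A's sense as positive: L = (0.8999)(14.6) − (0.1201)(15.1) = 11.32 kg·m²·rad/s.
Combined I = 0.8999 + 0.1201 = 1.020 kg·m².
ω_f = L / I = 11.32 / 1.020 = 11.10 rad/s.
KE_i = ½ΣIω² = 109.6 J; KE_f = ½(1.020)(11.10)² = 62.87 J.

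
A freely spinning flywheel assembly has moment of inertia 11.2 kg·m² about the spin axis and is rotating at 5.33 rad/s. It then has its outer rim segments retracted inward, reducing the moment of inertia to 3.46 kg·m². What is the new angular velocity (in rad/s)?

No external torque acts about the spin axis, so angular momentum is conserved.
ω₂ = I₁ω₁ / I₂ = (11.20)(5.33 rad/s) / (3.460) = 17.25 rad/s.

ω₂ ≈ 17.3 rad/s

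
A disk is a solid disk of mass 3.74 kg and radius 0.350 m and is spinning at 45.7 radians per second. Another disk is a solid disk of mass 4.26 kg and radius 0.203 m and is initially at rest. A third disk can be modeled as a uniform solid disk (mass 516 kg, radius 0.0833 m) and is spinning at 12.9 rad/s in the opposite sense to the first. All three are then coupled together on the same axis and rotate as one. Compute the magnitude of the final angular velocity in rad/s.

|ω_f| ≈ 5.99 rad/s

No external torque acts about the common axis, so total angular momentum is conserved.
Moments of inertia: I_A = ½(3.74)(0.350)² = 0.2291 kg·m²; I_B = ½(4.26)(0.203)² = 0.08778 kg·m²; I_C = ½(516)(0.0833)² = 1.790 kg·m².
Taking A's sense as positive: L = (0.2291)(45.7) − (1.790)(12.9) = -12.63 kg·m²·rad/s.
Combined I = 0.2291 + 0.08778 + 1.790 = 2.107 kg·m².
ω_f = L / I = -12.63 / 2.107 = -5.992 rad/s.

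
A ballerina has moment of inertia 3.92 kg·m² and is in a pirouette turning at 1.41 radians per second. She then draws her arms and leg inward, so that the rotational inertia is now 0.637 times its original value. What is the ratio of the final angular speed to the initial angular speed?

ω₂/ω₁ ≈ 1.57

No external torque acts about the spin axis, so angular momentum is conserved.
I₂ = 0.637 × 3.92 = 2.497 kg·m².
ω₂/ω₁ = I₁/I₂ = 3.920 / 2.497 = 1.570.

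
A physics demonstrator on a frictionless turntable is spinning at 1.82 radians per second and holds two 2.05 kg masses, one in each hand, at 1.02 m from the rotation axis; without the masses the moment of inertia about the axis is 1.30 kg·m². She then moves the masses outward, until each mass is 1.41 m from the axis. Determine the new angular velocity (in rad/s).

Angular momentum about the spin axis is conserved since the torque about it is zero.
I₁ = 1.30 + 2(2.05)(1.02)² = 5.566 kg·m²; I₂ = 1.30 + 2(2.05)(1.41)² = 9.451 kg·m².
ω₂ = I₁ω₁ / I₂ = (5.566)(1.82 rad/s) / (9.451) = 1.072 rad/s.

ω₂ ≈ 1.07 rad/s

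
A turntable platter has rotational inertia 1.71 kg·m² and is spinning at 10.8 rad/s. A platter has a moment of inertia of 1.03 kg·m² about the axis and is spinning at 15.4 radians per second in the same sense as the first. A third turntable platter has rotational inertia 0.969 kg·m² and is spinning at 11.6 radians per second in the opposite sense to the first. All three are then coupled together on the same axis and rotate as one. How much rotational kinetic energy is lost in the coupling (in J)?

The coupling torques are internal; angular momentum about the shared axis is conserved.
Taking A's sense as positive: L = (1.710)(10.8) + (1.030)(15.4) − (0.9690)(11.6) = 23.09 kg·m²·rad/s.
Combined I = 1.710 + 1.030 + 0.9690 = 3.709 kg·m².
ω_f = L / I = 23.09 / 3.709 = 6.225 rad/s.
KE_i = ½ΣIω² = 287.1 J; KE_f = ½(3.709)(6.225)² = 71.87 J.

ΔKE lost ≈ 215 J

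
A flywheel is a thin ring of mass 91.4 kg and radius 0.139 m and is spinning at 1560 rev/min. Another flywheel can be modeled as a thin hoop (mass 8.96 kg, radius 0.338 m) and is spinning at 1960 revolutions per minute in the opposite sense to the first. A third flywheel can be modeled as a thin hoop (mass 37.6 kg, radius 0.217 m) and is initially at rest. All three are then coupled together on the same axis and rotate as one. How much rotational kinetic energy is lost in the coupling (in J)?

No external torque acts about the common axis, so total angular momentum is conserved.
Moments of inertia: I_A = (91.4)(0.139)² = 1.766 kg·m²; I_B = (8.96)(0.338)² = 1.024 kg·m²; I_C = (37.6)(0.217)² = 1.771 kg·m².
Taking A's sense as positive: L = (1.766)(1560) − (1.024)(1960) = 748.6 kg·m²·rpm.
Combined I = 1.766 + 1.024 + 1.771 = 4.560 kg·m².
ω_f = L / I = 748.6 / 4.560 = 164.2 rpm.
KE_i = ½ΣIω² = 45130 J; KE_f = ½(4.560)(17.19)² = 673.8 J.

ΔKE lost ≈ 44500 J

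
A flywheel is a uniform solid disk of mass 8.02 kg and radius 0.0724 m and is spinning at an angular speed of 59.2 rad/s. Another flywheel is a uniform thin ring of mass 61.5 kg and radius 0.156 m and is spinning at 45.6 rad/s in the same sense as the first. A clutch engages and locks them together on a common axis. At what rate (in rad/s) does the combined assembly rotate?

|ω_f| ≈ 45.8 rad/s

The coupling torques are internal; angular momentum about the shared axis is conserved.
Moments of inertia: I_A = ½(8.02)(0.0724)² = 0.02102 kg·m²; I_B = (61.5)(0.156)² = 1.497 kg·m².
Taking A's sense as positive: L = (0.02102)(59.2) + (1.497)(45.6) = 69.49 kg·m²·rad/s.
Combined I = 0.02102 + 1.497 = 1.518 kg·m².
ω_f = L / I = 69.49 / 1.518 = 45.79 rad/s.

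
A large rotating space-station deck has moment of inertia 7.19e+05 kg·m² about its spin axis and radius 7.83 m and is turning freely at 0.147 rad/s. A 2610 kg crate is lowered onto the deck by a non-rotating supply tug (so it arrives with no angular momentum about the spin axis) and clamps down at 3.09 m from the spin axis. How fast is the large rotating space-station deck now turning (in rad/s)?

ω_f ≈ 0.142 rad/s

No external torque acts about the spin axis; L_before = L_after.
Added inertia Σmr² = (2610)(3.09)² = 24920 kg·m²; I_f = 7.190e+05 + 24920 = 7.439e+05 kg·m².
ω_f = I_p ω_i / I_f = (7.190e+05)(0.147) / 7.439e+05 = 0.1421 rad/s.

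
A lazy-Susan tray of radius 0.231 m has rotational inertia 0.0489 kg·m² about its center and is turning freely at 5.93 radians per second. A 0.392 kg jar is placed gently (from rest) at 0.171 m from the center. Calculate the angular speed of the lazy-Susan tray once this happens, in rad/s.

No external torque acts about the center; L_before = L_after.
Added inertia Σmr² = (0.392)(0.171)² = 0.01146 kg·m²; I_f = 0.04890 + 0.01146 = 0.06036 kg·m².
ω_f = I_p ω_i / I_f = (0.04890)(5.93) / 0.06036 = 4.804 rad/s.

ω_f ≈ 4.80 rad/s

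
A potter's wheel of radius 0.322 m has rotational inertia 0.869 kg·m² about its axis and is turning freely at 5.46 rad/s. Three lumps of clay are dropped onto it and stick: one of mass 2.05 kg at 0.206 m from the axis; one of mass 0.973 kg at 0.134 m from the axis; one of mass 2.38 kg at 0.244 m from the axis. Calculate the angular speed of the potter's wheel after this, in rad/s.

No external torque acts about the axis; L_before = L_after.
Added inertia Σmr² = (2.05)(0.206)² + (0.973)(0.134)² + (2.38)(0.244)² = 0.2462 kg·m²; I_f = 0.8690 + 0.2462 = 1.115 kg·m².
ω_f = I_p ω_i / I_f = (0.8690)(5.46) / 1.115 = 4.255 rad/s.

ω_f ≈ 4.25 rad/s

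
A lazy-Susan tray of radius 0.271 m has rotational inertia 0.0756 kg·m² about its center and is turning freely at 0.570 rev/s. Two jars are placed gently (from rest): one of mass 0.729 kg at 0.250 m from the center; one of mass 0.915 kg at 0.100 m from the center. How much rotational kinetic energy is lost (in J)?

No external torque acts about the center; L_before = L_after.
Added inertia Σmr² = (0.729)(0.250)² + (0.915)(0.100)² = 0.05471 kg·m²; I_f = 0.07560 + 0.05471 = 0.1303 kg·m².
ω_f = I_p ω_i / I_f = (0.07560)(0.570) / 0.1303 = 0.3307 rev/s.
KE_i = ½(0.07560)(3.581 rad/s)² = 0.4848 J; KE_f = ½(0.1303)(2.078)² = 0.2813 J.

energy lost ≈ 0.204 J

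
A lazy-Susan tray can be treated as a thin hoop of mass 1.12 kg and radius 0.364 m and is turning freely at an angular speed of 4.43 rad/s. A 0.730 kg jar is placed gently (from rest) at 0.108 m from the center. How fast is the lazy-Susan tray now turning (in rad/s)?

ω_f ≈ 4.19 rad/s

The added mass arrives with no angular momentum about the center, and any external torque about the center is negligible, so the system's angular momentum is conserved.
I_p = (1.12)(0.364)² = 0.1484 kg·m².
Added inertia Σmr² = (0.730)(0.108)² = 0.008515 kg·m²; I_f = 0.1484 + 0.008515 = 0.1569 kg·m².
ω_f = I_p ω_i / I_f = (0.1484)(4.43) / 0.1569 = 4.190 rad/s.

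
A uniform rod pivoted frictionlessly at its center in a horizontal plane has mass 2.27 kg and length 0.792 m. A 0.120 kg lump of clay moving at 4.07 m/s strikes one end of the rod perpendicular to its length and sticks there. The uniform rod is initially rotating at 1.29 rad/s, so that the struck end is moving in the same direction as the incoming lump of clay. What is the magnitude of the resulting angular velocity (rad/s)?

|ω_f| ≈ 2.52 rad/s

About the pivot the impulsive forces during the collision are internal, so angular momentum about that axis is conserved.
I_p = (1/12)(2.27)(0.792)² = 0.1187 kg·m². Taking the sense of the lump of clay's angular momentum as positive, L_{lump} = m v R = (0.120)(4.07)(0.792/2) = 0.1934 kg·m²/s.
L_i = +I_p ω_p + m v R = +(0.1187)(1.29) + 0.1934 = 0.3465 kg·m²/s.
After sticking, I_f = I_p + m R² = 0.1187 + (0.120)(0.792/2)² = 0.1375 kg·m².
ω_f = L_i / I_f = 0.3465 / 0.1375 = 2.520 rad/s.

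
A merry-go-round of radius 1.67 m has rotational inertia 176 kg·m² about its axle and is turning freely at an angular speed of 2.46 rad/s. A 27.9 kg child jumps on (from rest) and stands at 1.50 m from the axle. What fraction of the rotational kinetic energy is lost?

The added mass arrives with no angular momentum about the axle, and any external torque about the axle is negligible, so the system's angular momentum is conserved.
Added inertia Σmr² = (27.9)(1.50)² = 62.77 kg·m²; I_f = 176.0 + 62.77 = 238.8 kg·m².
ω_f = I_p ω_i / I_f = (176.0)(2.46) / 238.8 = 1.813 rad/s.
KE_i = ½(176.0)(2.460 rad/s)² = 532.5 J; KE_f = ½(238.8)(1.813)² = 392.5 J.
Fraction lost = 0.2629.

fraction ≈ 0.263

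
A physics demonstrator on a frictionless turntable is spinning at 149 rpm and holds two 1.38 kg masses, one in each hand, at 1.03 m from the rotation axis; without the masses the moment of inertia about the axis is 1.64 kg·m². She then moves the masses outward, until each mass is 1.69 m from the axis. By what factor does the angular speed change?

No external torque acts about the spin axis, so angular momentum is conserved.
I₁ = 1.64 + 2(1.38)(1.03)² = 4.568 kg·m²; I₂ = 1.64 + 2(1.38)(1.69)² = 9.523 kg·m².
ω₂/ω₁ = I₁/I₂ = 4.568 / 9.523 = 0.4797.

ω₂/ω₁ ≈ 0.480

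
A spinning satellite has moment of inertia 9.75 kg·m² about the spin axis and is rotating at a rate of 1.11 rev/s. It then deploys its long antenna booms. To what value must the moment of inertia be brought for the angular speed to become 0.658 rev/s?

I₂ ≈ 16.4 kg·m²

No external torque acts about the spin axis, so angular momentum is conserved.
I₂ = I₁ω₁ / ω₂ = (9.75)(1.11) / (0.658) = 16.45 kg·m².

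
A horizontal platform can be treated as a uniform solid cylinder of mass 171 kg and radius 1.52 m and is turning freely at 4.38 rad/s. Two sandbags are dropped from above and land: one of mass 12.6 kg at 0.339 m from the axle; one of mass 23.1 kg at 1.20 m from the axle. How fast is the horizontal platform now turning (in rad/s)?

No external torque acts about the axle; L_before = L_after.
I_p = ½(171)(1.52)² = 197.5 kg·m².
Added inertia Σmr² = (12.6)(0.339)² + (23.1)(1.20)² = 34.71 kg·m²; I_f = 197.5 + 34.71 = 232.3 kg·m².
ω_f = I_p ω_i / I_f = (197.5)(4.38) / 232.3 = 3.725 rad/s.

ω_f ≈ 3.73 rad/s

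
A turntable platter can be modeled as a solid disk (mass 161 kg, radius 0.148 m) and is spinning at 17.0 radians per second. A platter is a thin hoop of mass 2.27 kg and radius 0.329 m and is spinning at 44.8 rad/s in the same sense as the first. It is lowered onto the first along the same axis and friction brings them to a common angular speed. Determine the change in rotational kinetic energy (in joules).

No external torque acts about the common axis, so total angular momentum is conserved.
Moments of inertia: I_A = ½(161)(0.148)² = 1.763 kg·m²; I_B = (2.27)(0.329)² = 0.2457 kg·m².
Taking A's sense as positive: L = (1.763)(17.0) + (0.2457)(44.8) = 40.98 kg·m²·rad/s.
Combined I = 1.763 + 0.2457 = 2.009 kg·m².
ω_f = L / I = 40.98 / 2.009 = 20.40 rad/s.
KE_i = ½ΣIω² = 501.4 J; KE_f = ½(2.009)(20.40)² = 418.0 J.

ΔKE ≈ -83.3 J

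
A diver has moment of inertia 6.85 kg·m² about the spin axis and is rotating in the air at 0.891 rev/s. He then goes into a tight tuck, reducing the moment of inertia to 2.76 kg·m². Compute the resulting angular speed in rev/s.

No external torque acts about the spin axis, so angular momentum is conserved.
ω₂ = I₁ω₁ / I₂ = (6.850)(0.891 rev/s) / (2.760) = 2.211 rev/s.

ω₂ ≈ 2.21 rev/s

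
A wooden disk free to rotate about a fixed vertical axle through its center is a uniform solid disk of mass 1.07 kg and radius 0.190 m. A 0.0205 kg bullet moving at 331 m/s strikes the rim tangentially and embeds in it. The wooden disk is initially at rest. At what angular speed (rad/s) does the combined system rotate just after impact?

|ω_f| ≈ 64.3 rad/s

About the axle the impulsive forces during the collision are internal, so angular momentum about that axis is conserved.
I_p = ½(1.07)(0.190)² = 0.01931 kg·m². Taking the sense of the bullet's angular momentum as positive, L_{bullet} = m v R = (0.0205)(331)(0.190) = 1.289 kg·m²/s.
L_i = 0 + 1.289 = 1.289 kg·m²/s.
After sticking, I_f = I_p + m R² = 0.01931 + (0.0205)(0.190)² = 0.02005 kg·m².
ω_f = L_i / I_f = 1.289 / 0.02005 = 64.29 rad/s.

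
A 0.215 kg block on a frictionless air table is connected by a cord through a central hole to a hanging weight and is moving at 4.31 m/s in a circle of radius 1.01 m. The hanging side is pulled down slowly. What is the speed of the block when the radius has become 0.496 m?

Central (radial) force ⇒ zero torque about the center ⇒ m v r is constant.
v₂ = v₁ r₁ / r₂ = (4.31)(1.01) / (0.496) = 8.776 m/s.

v₂ ≈ 8.78 m/s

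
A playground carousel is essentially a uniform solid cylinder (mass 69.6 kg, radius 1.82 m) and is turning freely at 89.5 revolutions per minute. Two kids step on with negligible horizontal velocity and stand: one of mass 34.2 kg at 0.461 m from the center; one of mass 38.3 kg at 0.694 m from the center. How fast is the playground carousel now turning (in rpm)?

The added mass arrives with no angular momentum about the center, and any external torque about the center is negligible, so the system's angular momentum is conserved.
I_p = ½(69.6)(1.82)² = 115.3 kg·m².
Added inertia Σmr² = (34.2)(0.461)² + (38.3)(0.694)² = 25.71 kg·m²; I_f = 115.3 + 25.71 = 141.0 kg·m².
ω_f = I_p ω_i / I_f = (115.3)(89.5) / 141.0 = 73.18 rpm.

ω_f ≈ 73.2 rpm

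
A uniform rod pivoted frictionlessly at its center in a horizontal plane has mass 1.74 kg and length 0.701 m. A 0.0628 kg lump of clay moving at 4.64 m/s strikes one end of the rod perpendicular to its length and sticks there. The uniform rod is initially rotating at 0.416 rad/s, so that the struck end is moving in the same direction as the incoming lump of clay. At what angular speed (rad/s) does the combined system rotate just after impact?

|ω_f| ≈ 1.67 rad/s

The axle reaction passes through the pivot and exerts no torque about it; angular momentum about the pivot is conserved through the impact.
I_p = (1/12)(1.74)(0.701)² = 0.07125 kg·m². Taking the sense of the lump of clay's angular momentum as positive, L_{lump} = m v R = (0.0628)(4.64)(0.701/2) = 0.1021 kg·m²/s.
L_i = +I_p ω_p + m v R = +(0.07125)(0.416) + 0.1021 = 0.1318 kg·m²/s.
After sticking, I_f = I_p + m R² = 0.07125 + (0.0628)(0.701/2)² = 0.07897 kg·m².
ω_f = L_i / I_f = 0.1318 / 0.07897 = 1.669 rad/s.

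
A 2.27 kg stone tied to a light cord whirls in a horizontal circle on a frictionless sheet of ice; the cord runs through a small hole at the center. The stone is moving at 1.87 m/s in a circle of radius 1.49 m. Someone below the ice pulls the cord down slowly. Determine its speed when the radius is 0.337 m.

v₂ ≈ 8.27 m/s

Central (radial) force ⇒ zero torque about the center ⇒ m v r is constant.
v₂ = v₁ r₁ / r₂ = (1.87)(1.49) / (0.337) = 8.268 m/s.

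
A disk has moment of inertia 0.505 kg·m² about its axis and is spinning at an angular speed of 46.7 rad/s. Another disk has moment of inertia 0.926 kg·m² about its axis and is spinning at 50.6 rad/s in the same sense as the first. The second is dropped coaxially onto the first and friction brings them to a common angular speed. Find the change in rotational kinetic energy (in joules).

The coupling torques are internal; angular momentum about the shared axis is conserved.
Taking A's sense as positive: L = (0.5050)(46.7) + (0.9260)(50.6) = 70.44 kg·m²·rad/s.
Combined I = 0.5050 + 0.9260 = 1.431 kg·m².
ω_f = L / I = 70.44 / 1.431 = 49.22 rad/s.
KE_i = ½ΣIω² = 1736 J; KE_f = ½(1.431)(49.22)² = 1734 J.

ΔKE ≈ -2.49 J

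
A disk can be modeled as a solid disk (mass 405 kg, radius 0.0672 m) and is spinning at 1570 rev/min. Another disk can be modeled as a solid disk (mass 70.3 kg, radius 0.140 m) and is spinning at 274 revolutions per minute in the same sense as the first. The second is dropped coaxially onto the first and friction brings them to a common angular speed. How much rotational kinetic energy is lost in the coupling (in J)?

ΔKE lost ≈ 3620 J

No external torque acts about the common axis, so total angular momentum is conserved.
Moments of inertia: I_A = ½(405)(0.0672)² = 0.9145 kg·m²; I_B = ½(70.3)(0.140)² = 0.6889 kg·m².
Taking A's sense as positive: L = (0.9145)(1570) + (0.6889)(274) = 1624 kg·m²·rpm.
Combined I = 0.9145 + 0.6889 = 1.603 kg·m².
ω_f = L / I = 1624 / 1.603 = 1013 rpm.
KE_i = ½ΣIω² = 12640 J; KE_f = ½(1.603)(106.1)² = 9024 J.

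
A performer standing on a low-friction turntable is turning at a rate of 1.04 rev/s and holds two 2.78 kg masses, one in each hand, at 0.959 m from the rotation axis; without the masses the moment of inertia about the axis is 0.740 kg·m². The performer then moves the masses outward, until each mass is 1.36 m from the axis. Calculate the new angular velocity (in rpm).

Angular momentum about the spin axis is conserved since the torque about it is zero.
I₁ = 0.740 + 2(2.78)(0.959)² = 5.853 kg·m²; I₂ = 0.740 + 2(2.78)(1.36)² = 11.02 kg·m².
ω₂ = I₁ω₁ / I₂ = (5.853)(1.04 rev/s) / (11.02) = 0.5522 rev/s = 33.13 rpm.

ω₂ ≈ 33.1 rpm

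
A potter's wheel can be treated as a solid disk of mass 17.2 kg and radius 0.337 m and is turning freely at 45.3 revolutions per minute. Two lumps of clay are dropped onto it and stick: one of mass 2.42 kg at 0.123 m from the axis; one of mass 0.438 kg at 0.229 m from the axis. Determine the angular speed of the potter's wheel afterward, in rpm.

No external torque acts about the axis; L_before = L_after.
I_p = ½(17.2)(0.337)² = 0.9767 kg·m².
Added inertia Σmr² = (2.42)(0.123)² + (0.438)(0.229)² = 0.05958 kg·m²; I_f = 0.9767 + 0.05958 = 1.036 kg·m².
ω_f = I_p ω_i / I_f = (0.9767)(45.3) / 1.036 = 42.70 rpm.

ω_f ≈ 42.7 rpm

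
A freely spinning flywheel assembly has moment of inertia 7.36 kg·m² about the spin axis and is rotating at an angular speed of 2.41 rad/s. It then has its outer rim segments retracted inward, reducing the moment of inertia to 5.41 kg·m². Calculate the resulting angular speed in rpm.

ω₂ ≈ 31.3 rpm

Angular momentum about the spin axis is conserved since the torque about it is zero.
ω₂ = I₁ω₁ / I₂ = (7.360)(2.41 rad/s) / (5.410) = 3.279 rad/s = 31.31 rpm.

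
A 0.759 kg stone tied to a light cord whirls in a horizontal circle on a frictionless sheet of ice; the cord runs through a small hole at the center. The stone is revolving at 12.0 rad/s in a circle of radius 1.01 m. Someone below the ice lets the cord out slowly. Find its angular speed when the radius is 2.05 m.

ω₂ ≈ 2.91 rad/s

No torque about the axis ⇒ m r₁² ω₁ = m r₂² ω₂.
ω₂ = ω₁ (r₁/r₂)² = (12.0)(1.01/2.05)² = 2.913 rad/s.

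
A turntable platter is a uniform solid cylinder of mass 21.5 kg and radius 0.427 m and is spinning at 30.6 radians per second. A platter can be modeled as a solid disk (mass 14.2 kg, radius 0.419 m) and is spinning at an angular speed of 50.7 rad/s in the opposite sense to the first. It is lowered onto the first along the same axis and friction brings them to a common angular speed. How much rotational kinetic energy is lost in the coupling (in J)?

The coupling torques are internal; angular momentum about the shared axis is conserved.
Moments of inertia: I_A = ½(21.5)(0.427)² = 1.960 kg·m²; I_B = ½(14.2)(0.419)² = 1.246 kg·m².
Taking A's sense as positive: L = (1.960)(30.6) − (1.246)(50.7) = -3.220 kg·m²·rad/s.
Combined I = 1.960 + 1.246 = 3.207 kg·m².
ω_f = L / I = -3.220 / 3.207 = -1.004 rad/s.
KE_i = ½ΣIω² = 2520 J; KE_f = ½(3.207)(1.004)² = 1.616 J.

ΔKE lost ≈ 2520 J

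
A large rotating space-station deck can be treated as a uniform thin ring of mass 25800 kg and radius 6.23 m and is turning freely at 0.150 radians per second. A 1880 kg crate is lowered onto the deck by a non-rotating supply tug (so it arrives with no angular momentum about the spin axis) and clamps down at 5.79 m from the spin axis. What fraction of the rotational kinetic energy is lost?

The added mass arrives with no angular momentum about the spin axis, and any external torque about the spin axis is negligible, so the system's angular momentum is conserved.
I_p = (25800)(6.23)² = 1.001e+06 kg·m².
Added inertia Σmr² = (1880)(5.79)² = 63030 kg·m²; I_f = 1.001e+06 + 63030 = 1.064e+06 kg·m².
ω_f = I_p ω_i / I_f = (1.001e+06)(0.150) / 1.064e+06 = 0.1411 rad/s.
KE_i = ½(1.001e+06)(0.1500 rad/s)² = 11270 J; KE_f = ½(1.064e+06)(0.1411)² = 10600 J.
Fraction lost = 0.05921.

fraction ≈ 0.0592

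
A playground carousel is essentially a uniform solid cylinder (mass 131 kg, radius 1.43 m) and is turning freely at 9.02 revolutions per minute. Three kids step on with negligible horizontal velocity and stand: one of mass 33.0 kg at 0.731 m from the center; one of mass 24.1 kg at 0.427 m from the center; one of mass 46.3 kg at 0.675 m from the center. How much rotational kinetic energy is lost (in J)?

The added mass arrives with no angular momentum about the center, and any external torque about the center is negligible, so the system's angular momentum is conserved.
I_p = ½(131)(1.43)² = 133.9 kg·m².
Added inertia Σmr² = (33.0)(0.731)² + (24.1)(0.427)² + (46.3)(0.675)² = 43.12 kg·m²; I_f = 133.9 + 43.12 = 177.1 kg·m².
ω_f = I_p ω_i / I_f = (133.9)(9.02) / 177.1 = 6.823 rpm.
KE_i = ½(133.9)(0.9446 rad/s)² = 59.75 J; KE_f = ½(177.1)(0.7145)² = 45.20 J.

energy lost ≈ 14.6 J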